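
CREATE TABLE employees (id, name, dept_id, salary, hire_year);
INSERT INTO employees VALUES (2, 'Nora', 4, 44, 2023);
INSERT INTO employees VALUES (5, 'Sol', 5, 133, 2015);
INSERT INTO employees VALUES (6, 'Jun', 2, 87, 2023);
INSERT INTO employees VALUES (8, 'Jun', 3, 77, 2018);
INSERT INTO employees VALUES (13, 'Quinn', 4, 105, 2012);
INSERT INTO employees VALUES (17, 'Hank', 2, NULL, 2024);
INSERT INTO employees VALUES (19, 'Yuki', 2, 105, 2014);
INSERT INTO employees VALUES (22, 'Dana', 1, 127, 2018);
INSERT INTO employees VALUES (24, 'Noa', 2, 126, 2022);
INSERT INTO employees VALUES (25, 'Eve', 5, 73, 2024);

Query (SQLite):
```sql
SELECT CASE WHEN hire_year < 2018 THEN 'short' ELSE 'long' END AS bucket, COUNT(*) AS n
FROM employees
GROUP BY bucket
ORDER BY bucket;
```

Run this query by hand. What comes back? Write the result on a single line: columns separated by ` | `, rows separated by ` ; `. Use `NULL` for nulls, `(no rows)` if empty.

Bucket rows by hire_year < 2018 → 'short' else 'long'; count each bucket.

long | 7 ; short | 3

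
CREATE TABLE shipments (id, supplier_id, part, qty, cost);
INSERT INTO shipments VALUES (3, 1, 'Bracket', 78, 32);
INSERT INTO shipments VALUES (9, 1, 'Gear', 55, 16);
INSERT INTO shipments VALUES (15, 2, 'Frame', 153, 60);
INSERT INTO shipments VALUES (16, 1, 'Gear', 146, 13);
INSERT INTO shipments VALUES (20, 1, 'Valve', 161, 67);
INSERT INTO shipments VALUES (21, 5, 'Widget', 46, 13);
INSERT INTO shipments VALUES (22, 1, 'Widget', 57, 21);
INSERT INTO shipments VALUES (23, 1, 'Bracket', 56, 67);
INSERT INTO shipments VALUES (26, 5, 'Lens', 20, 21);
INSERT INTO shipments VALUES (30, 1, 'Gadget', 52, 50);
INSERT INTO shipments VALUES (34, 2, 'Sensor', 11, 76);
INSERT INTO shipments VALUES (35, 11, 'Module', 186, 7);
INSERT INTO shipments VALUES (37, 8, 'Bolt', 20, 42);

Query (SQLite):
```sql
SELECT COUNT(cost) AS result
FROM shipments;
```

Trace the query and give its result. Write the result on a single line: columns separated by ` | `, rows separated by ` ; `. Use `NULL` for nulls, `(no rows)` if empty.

All cost values: [32, 16, 60, 13, 67, 13, 21, 67, 21, 50, 76, 7, 42].
COUNT(cost) counts non-NULL values → 13.

13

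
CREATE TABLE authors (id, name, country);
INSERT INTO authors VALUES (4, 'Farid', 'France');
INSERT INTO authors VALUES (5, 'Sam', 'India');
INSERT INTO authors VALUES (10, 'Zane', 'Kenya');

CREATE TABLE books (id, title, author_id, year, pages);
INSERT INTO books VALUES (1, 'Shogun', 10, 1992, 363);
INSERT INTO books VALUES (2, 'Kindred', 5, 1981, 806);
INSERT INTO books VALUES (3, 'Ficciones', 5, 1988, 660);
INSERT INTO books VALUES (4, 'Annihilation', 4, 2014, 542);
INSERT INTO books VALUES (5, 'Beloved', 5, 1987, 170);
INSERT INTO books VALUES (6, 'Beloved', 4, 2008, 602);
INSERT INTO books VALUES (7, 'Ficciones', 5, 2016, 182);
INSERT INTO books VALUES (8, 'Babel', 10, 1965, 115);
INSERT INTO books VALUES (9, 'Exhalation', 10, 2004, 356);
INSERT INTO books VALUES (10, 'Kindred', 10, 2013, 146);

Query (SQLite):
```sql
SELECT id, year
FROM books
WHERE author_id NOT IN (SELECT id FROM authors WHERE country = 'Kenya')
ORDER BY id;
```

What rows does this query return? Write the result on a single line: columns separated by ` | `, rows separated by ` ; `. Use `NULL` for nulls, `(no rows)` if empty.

2 | 1981 ; 3 | 1988 ; 4 | 2014 ; 5 | 1987 ; 6 | 2008 ; 7 | 2016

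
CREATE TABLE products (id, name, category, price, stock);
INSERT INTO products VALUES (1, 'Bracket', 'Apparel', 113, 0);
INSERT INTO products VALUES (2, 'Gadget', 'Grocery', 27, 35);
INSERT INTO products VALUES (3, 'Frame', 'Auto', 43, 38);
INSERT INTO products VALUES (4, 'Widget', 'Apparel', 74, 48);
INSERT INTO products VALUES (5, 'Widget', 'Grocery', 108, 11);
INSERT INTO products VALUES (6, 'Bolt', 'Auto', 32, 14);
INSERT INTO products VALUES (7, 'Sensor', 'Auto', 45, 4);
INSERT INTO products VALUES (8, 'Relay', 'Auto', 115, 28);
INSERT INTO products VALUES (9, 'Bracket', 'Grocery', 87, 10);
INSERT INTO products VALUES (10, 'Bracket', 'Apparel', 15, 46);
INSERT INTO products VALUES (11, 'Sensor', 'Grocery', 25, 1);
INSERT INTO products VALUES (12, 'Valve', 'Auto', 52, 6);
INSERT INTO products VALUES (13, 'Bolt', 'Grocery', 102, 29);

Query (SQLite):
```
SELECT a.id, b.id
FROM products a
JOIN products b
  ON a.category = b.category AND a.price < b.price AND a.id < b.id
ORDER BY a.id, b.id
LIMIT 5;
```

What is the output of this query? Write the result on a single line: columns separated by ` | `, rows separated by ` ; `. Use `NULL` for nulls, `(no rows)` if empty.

2 | 5 ; 2 | 9 ; 2 | 13 ; 3 | 7 ; 3 | 8

Pairs (a,b) with same category, a.price < b.price, a.id < b.id.
category groups: Apparel:{1,4,10} Auto:{3,6,7,8,12} Grocery:{2,5,9,11,13}
Ordered by (a.id, b.id); first 5.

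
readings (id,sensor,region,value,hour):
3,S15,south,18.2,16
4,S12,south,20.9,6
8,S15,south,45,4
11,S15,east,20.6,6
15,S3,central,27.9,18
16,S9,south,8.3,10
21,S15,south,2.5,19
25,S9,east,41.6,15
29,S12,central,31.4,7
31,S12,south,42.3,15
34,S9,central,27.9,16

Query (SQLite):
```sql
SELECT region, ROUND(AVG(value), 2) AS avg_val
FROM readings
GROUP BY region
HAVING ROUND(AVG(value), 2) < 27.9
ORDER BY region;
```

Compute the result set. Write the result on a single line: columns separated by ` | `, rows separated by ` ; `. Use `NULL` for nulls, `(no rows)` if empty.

south | 22.87

Partition readings by region; compute ROUND(AVG(value), 2) within each group.
HAVING: keep groups where ROUND(AVG(value), 2) < 27.9.
  central: ids {15, 29, 34} → ROUND(AVG(value), 2)=29.07
  east: ids {11, 25} → ROUND(AVG(value), 2)=31.1
  south: ids {3, 4, 8, 16, 21, 31} → ROUND(AVG(value), 2)=22.87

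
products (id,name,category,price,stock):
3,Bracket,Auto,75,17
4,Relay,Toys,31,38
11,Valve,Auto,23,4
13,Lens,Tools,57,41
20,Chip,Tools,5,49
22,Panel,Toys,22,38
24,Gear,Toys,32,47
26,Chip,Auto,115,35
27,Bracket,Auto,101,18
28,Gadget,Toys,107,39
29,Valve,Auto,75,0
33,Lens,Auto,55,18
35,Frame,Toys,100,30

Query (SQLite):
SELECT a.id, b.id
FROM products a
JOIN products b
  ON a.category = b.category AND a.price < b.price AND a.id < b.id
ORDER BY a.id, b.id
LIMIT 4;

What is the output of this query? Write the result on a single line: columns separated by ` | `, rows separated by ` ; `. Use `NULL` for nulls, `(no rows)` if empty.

3 | 26 ; 3 | 27 ; 4 | 24 ; 4 | 28

Pairs (a,b) with same category, a.price < b.price, a.id < b.id.
category groups: Auto:{3,11,26,27,29,33} Tools:{13,20} Toys:{4,22,24,28,35}
Ordered by (a.id, b.id); first 4.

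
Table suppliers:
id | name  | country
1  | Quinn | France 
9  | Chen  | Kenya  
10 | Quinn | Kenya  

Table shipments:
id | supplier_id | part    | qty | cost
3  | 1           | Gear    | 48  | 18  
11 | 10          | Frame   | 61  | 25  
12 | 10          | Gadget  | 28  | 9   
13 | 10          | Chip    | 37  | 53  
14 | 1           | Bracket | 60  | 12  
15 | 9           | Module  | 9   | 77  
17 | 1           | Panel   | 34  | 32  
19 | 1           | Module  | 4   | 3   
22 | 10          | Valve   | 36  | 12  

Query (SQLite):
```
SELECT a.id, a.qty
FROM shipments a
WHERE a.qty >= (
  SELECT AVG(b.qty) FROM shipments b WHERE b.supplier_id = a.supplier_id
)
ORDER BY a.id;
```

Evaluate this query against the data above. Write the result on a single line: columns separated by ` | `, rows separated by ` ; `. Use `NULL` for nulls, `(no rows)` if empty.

3 | 48 ; 11 | 61 ; 14 | 60 ; 15 | 9

For each shipments row a, compute AVG(qty) over rows sharing a.supplier_id.
Keep row a if a.qty >= that per-group AVG.
  supplier_id=1: AVG(qty) = 36.5
  supplier_id=9: AVG(qty) = 9.0
  supplier_id=10: AVG(qty) = 40.5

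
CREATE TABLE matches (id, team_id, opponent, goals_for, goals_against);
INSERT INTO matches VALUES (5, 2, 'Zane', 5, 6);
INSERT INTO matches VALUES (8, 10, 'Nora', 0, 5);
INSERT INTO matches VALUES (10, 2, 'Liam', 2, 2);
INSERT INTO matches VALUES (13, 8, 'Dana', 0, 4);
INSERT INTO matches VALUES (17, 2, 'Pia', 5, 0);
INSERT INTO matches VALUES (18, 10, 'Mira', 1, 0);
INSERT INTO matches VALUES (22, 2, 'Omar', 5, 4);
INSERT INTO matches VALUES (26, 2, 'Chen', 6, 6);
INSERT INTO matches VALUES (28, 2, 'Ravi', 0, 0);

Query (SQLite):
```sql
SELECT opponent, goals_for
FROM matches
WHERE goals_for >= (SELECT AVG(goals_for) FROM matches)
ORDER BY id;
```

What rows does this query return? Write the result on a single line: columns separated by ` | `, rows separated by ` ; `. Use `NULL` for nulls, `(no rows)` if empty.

Scalar subquery: AVG(goals_for) over all matches rows = 2.666667 (≈; comparison uses full precision).
Keep rows where goals_for >= that value.

Zane | 5 ; Pia | 5 ; Omar | 5 ; Chen | 6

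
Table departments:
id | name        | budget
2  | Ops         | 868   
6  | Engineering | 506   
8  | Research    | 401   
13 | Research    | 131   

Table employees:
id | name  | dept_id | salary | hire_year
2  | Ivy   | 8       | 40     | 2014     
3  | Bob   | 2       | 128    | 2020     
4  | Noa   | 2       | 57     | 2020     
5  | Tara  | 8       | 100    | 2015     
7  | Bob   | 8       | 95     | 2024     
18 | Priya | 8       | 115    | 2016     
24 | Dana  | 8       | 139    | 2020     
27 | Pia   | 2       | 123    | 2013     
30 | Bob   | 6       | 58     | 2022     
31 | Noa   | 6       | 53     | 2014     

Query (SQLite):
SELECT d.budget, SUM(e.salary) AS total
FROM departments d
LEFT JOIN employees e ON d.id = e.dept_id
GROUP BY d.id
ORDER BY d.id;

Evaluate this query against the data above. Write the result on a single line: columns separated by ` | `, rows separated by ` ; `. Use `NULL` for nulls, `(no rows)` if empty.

LEFT JOIN keeps every departments row; unmatched ones get NULL for employees columns.
Group by departments.id and compute SUM(e.salary). SUM over an all-NULL group is NULL.
  2: ids {3, 4, 27} → SUM(e.salary)=308
  6: ids {30, 31} → SUM(e.salary)=111
  8: ids {2, 5, 7, 18, 24} → SUM(e.salary)=489
  13: ids {—} → SUM(e.salary)=NULL

868 | 308 ; 506 | 111 ; 401 | 489 ; 131 | NULL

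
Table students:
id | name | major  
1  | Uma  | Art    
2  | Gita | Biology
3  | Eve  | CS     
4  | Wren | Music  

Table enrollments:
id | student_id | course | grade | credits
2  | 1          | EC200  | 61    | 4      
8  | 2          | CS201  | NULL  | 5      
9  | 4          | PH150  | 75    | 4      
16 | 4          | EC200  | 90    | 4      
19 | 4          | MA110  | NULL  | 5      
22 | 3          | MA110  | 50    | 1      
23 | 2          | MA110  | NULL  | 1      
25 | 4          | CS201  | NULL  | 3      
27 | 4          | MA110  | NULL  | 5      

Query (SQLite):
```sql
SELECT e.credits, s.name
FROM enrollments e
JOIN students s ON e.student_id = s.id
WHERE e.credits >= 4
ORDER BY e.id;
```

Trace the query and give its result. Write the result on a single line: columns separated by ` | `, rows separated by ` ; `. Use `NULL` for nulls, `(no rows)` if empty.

4 | Uma ; 5 | Gita ; 4 | Wren ; 4 | Wren ; 5 | Wren ; 5 | Wren

Each enrollments row matches the students row where student_id = students.id.
Then keep rows with e.credits >= 4.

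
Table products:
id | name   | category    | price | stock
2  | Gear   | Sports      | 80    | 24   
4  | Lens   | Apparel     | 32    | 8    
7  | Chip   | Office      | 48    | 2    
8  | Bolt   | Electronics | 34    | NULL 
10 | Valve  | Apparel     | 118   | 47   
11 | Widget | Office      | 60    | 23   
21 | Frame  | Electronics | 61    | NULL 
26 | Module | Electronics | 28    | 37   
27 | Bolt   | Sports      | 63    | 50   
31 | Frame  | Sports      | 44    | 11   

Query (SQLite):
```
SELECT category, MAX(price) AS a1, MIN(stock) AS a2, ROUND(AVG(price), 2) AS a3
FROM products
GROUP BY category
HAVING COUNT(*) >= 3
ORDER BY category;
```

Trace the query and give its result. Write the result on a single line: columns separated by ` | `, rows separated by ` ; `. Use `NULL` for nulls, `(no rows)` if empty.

Electronics | 61 | 37 | 41 ; Sports | 80 | 11 | 62.33

Group products by category.
Per group compute: MAX(price), MIN(stock), ROUND(AVG(price), 2).
HAVING: drop groups with fewer than 3 rows.
  Apparel: ids {4, 10} → MAX(price)=118, MIN(stock)=8, ROUND(AVG(price), 2)=75
  Electronics: ids {8, 21, 26} → MAX(price)=61, MIN(stock)=37, ROUND(AVG(price), 2)=41
  Office: ids {7, 11} → MAX(price)=60, MIN(stock)=2, ROUND(AVG(price), 2)=54
  Sports: ids {2, 27, 31} → MAX(price)=80, MIN(stock)=11, ROUND(AVG(price), 2)=62.33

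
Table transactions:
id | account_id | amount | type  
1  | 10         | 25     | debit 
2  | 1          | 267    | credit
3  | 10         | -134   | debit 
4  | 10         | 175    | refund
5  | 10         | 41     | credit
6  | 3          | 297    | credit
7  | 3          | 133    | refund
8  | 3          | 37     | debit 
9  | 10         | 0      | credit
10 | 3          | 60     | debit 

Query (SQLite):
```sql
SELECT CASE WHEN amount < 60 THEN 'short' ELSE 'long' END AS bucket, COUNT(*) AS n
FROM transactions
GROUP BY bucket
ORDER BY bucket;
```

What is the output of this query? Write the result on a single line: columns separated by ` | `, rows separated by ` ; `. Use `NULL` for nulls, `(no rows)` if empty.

Bucket rows by amount < 60 → 'short' else 'long'; count each bucket.

long | 5 ; short | 5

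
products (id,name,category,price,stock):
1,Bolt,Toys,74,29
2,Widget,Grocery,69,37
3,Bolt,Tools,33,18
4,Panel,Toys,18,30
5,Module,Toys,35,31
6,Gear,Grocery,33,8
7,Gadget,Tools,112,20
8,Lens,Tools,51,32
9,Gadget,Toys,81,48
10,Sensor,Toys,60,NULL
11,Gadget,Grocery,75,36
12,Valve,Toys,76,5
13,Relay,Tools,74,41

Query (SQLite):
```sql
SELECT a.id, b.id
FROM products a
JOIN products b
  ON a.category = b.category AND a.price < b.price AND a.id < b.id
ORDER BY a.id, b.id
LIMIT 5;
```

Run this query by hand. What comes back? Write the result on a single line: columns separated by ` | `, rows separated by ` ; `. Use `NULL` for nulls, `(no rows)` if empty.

1 | 9 ; 1 | 12 ; 2 | 11 ; 3 | 7 ; 3 | 8

Pairs (a,b) with same category, a.price < b.price, a.id < b.id.
category groups: Grocery:{2,6,11} Tools:{3,7,8,13} Toys:{1,4,5,9,10,12}
Ordered by (a.id, b.id); first 5.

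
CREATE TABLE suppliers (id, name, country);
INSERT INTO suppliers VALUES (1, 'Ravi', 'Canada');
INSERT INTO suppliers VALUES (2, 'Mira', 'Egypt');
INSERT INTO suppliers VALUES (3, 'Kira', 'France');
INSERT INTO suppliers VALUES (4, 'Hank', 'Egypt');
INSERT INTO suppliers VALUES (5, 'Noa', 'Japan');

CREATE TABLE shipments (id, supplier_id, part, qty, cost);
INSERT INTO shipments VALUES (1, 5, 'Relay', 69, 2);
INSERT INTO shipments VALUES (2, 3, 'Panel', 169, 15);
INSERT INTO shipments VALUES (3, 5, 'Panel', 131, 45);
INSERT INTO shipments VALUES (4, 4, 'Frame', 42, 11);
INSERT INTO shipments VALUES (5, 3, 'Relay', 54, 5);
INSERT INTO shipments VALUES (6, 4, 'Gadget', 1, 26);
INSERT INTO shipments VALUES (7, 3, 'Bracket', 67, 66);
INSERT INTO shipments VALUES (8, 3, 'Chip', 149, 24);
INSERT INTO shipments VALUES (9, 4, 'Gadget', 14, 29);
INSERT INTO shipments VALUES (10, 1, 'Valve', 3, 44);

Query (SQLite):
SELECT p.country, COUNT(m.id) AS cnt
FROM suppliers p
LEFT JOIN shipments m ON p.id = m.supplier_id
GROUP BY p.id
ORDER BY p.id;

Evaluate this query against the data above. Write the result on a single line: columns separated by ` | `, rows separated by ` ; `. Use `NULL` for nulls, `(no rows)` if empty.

Canada | 1 ; Egypt | 0 ; France | 4 ; Egypt | 3 ; Japan | 2

LEFT JOIN keeps every suppliers row; unmatched ones get NULL for shipments columns.
Group by suppliers.id and compute COUNT(m.id). COUNT(col) of an all-NULL group is 0.
  1: ids {10} → COUNT(m.id)=1
  2: ids {—} → COUNT(m.id)=0
  3: ids {2, 5, 7, 8} → COUNT(m.id)=4
  4: ids {4, 6, 9} → COUNT(m.id)=3
  5: ids {1, 3} → COUNT(m.id)=2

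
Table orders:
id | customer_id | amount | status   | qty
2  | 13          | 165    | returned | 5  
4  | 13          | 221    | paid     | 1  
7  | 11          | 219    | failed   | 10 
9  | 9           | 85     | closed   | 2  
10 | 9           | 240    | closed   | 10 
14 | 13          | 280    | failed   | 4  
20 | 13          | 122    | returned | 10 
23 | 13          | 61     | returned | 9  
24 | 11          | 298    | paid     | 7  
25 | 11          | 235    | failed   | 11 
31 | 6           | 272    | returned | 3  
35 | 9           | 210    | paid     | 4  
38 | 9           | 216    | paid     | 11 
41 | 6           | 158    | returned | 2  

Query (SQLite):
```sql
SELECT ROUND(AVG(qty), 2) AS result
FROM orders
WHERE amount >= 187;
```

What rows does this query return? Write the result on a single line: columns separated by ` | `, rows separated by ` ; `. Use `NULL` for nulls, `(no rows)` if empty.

Rows where amount >= 187 → qty values: [1, 10, 10, 4, 7, 11, 3, 4, 11].
AVG = 61 / 9 (rounded to 2 dp).

6.78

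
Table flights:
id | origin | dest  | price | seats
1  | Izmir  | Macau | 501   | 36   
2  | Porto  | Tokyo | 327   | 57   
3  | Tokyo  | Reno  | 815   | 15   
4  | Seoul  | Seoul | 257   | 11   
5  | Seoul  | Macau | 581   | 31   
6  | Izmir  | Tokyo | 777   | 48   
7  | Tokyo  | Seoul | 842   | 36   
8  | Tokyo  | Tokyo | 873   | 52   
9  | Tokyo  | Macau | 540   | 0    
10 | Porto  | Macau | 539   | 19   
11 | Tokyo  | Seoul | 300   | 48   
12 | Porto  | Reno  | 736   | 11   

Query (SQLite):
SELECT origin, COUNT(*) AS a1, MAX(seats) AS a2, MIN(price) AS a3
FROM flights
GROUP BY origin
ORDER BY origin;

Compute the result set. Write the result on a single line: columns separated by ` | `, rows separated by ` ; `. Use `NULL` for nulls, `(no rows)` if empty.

Izmir | 2 | 48 | 501 ; Porto | 3 | 57 | 327 ; Seoul | 2 | 31 | 257 ; Tokyo | 5 | 52 | 300

Group flights by origin.
Per group compute: COUNT(*), MAX(seats), MIN(price).
  Izmir: ids {1, 6} → COUNT(*)=2, MAX(seats)=48, MIN(price)=501
  Porto: ids {2, 10, 12} → COUNT(*)=3, MAX(seats)=57, MIN(price)=327
  Seoul: ids {4, 5} → COUNT(*)=2, MAX(seats)=31, MIN(price)=257
  Tokyo: ids {3, 7, 8, 9, 11} → COUNT(*)=5, MAX(seats)=52, MIN(price)=300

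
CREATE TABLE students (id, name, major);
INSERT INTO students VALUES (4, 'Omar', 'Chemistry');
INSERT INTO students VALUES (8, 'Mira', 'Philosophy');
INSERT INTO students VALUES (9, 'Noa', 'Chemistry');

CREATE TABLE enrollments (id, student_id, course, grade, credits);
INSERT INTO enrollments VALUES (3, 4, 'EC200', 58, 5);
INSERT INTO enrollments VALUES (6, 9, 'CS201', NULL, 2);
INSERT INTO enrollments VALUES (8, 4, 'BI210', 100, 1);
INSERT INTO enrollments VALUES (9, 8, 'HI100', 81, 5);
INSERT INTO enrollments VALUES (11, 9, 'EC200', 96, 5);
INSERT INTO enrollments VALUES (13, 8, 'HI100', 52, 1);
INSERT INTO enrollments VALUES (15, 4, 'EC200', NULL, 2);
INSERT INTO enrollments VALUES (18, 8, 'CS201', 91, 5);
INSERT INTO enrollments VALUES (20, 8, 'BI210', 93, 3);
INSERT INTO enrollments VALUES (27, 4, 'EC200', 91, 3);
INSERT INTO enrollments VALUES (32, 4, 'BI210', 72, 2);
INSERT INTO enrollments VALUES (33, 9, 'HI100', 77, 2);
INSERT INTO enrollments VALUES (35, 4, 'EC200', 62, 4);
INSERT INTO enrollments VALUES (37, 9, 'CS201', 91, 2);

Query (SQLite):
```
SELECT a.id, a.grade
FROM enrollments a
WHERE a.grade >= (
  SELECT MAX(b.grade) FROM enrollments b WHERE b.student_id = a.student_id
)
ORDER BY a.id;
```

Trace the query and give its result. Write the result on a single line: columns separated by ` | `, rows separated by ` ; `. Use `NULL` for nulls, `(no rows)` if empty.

For each enrollments row a, compute MAX(grade) over rows sharing a.student_id.
Keep row a if a.grade >= that per-group MAX.
  student_id=4: MAX(grade) = 100
  student_id=8: MAX(grade) = 93
  student_id=9: MAX(grade) = 96

8 | 100 ; 11 | 96 ; 20 | 93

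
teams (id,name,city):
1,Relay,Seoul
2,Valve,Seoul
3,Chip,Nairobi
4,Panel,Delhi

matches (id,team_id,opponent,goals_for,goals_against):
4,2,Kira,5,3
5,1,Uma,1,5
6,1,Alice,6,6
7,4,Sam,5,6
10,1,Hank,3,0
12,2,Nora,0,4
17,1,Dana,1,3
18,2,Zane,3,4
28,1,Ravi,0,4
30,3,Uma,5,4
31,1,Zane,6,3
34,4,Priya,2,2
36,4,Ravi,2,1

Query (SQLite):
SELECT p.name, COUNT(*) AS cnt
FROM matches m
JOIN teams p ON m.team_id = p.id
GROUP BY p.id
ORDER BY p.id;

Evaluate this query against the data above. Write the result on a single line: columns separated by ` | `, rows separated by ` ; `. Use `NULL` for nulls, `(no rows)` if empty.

Relay | 6 ; Valve | 3 ; Chip | 1 ; Panel | 3

Join each matches row to its teams via team_id.
Group joined rows by teams.id; compute COUNT(*) per group.
  1: ids {5, 6, 10, 17, 28, 31} → COUNT(*)=6
  2: ids {4, 12, 18} → COUNT(*)=3
  3: ids {30} → COUNT(*)=1
  4: ids {7, 34, 36} → COUNT(*)=3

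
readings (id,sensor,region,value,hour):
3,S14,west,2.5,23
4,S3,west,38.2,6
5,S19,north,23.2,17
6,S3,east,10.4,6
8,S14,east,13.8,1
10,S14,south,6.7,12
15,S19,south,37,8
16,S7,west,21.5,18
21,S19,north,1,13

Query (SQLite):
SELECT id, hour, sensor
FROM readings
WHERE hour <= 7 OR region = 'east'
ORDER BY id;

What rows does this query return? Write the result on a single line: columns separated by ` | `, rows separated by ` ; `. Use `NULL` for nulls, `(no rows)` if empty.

4 | 6 | S3 ; 6 | 6 | S3 ; 8 | 1 | S14

hour <= 7: ids {4, 6, 8}
region = 'east': ids {6, 8}
Combine with OR.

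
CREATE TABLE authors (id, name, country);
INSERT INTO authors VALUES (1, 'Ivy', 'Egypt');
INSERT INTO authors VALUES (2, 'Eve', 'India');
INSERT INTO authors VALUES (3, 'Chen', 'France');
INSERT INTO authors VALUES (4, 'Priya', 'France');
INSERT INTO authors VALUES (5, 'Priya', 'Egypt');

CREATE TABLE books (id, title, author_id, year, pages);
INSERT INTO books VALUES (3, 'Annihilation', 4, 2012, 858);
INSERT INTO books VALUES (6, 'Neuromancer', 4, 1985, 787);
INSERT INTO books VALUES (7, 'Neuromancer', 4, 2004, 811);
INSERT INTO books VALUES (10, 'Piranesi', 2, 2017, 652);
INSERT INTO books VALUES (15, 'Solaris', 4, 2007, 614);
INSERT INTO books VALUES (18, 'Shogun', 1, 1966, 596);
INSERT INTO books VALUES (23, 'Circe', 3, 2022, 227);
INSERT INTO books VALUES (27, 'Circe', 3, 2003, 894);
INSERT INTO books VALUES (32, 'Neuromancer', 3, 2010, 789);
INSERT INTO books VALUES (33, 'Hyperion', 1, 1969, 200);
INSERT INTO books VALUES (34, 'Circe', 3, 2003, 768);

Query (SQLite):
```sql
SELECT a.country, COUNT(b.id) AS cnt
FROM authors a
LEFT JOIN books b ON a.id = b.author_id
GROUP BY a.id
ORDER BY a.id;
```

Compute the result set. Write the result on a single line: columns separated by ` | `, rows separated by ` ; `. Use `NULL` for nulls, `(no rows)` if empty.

Egypt | 2 ; India | 1 ; France | 4 ; France | 4 ; Egypt | 0

LEFT JOIN keeps every authors row; unmatched ones get NULL for books columns.
Group by authors.id and compute COUNT(b.id). COUNT(col) of an all-NULL group is 0.
  1: ids {18, 33} → COUNT(b.id)=2
  2: ids {10} → COUNT(b.id)=1
  3: ids {23, 27, 32, 34} → COUNT(b.id)=4
  4: ids {3, 6, 7, 15} → COUNT(b.id)=4
  5: ids {—} → COUNT(b.id)=0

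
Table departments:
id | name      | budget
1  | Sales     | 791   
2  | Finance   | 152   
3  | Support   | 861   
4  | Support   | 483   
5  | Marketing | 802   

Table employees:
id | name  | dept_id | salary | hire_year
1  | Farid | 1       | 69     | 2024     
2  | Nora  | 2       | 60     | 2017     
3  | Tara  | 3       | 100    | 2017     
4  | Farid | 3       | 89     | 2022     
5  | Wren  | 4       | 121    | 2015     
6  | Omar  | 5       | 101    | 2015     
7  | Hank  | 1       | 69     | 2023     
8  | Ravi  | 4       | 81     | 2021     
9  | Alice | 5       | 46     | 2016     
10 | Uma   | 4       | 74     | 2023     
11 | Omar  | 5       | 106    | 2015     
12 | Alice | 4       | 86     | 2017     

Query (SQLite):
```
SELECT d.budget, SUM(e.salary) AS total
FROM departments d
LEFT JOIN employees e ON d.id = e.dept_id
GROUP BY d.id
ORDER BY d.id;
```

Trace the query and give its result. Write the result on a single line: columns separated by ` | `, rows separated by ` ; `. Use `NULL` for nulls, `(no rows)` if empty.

LEFT JOIN keeps every departments row; unmatched ones get NULL for employees columns.
Group by departments.id and compute SUM(e.salary). SUM over an all-NULL group is NULL.
  1: ids {1, 7} → SUM(e.salary)=138
  2: ids {2} → SUM(e.salary)=60
  3: ids {3, 4} → SUM(e.salary)=189
  4: ids {5, 8, 10, 12} → SUM(e.salary)=362
  5: ids {6, 9, 11} → SUM(e.salary)=253

791 | 138 ; 152 | 60 ; 861 | 189 ; 483 | 362 ; 802 | 253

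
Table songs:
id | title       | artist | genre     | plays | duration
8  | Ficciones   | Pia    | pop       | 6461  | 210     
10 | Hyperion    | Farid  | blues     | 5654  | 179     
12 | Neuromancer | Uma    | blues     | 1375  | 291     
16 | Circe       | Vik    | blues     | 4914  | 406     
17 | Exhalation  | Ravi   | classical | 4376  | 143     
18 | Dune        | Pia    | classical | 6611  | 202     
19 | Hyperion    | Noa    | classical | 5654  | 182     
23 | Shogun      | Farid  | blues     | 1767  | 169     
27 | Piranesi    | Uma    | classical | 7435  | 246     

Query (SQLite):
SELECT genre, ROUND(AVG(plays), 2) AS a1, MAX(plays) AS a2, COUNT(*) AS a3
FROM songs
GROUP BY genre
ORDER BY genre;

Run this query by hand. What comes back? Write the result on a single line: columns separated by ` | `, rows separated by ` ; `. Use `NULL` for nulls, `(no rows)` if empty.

Group songs by genre.
Per group compute: ROUND(AVG(plays), 2), MAX(plays), COUNT(*).
  blues: ids {10, 12, 16, 23} → ROUND(AVG(plays), 2)=3427.5, MAX(plays)=5654, COUNT(*)=4
  classical: ids {17, 18, 19, 27} → ROUND(AVG(plays), 2)=6019, MAX(plays)=7435, COUNT(*)=4
  pop: ids {8} → ROUND(AVG(plays), 2)=6461, MAX(plays)=6461, COUNT(*)=1

blues | 3427.5 | 5654 | 4 ; classical | 6019 | 7435 | 4 ; pop | 6461 | 6461 | 1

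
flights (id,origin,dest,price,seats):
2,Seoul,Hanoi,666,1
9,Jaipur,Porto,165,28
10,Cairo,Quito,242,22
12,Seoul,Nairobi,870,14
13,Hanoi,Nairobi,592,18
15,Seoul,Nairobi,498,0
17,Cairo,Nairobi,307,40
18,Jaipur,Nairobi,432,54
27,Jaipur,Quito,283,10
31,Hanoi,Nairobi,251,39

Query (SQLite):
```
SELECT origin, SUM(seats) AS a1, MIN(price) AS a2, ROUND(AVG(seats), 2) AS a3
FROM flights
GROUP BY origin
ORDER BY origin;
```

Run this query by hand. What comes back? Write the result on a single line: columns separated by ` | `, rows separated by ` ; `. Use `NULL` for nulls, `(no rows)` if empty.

Group flights by origin.
Per group compute: SUM(seats), MIN(price), ROUND(AVG(seats), 2).
  Cairo: ids {10, 17} → SUM(seats)=62, MIN(price)=242, ROUND(AVG(seats), 2)=31
  Hanoi: ids {13, 31} → SUM(seats)=57, MIN(price)=251, ROUND(AVG(seats), 2)=28.5
  Jaipur: ids {9, 18, 27} → SUM(seats)=92, MIN(price)=165, ROUND(AVG(seats), 2)=30.67
  Seoul: ids {2, 12, 15} → SUM(seats)=15, MIN(price)=498, ROUND(AVG(seats), 2)=5

Cairo | 62 | 242 | 31 ; Hanoi | 57 | 251 | 28.5 ; Jaipur | 92 | 165 | 30.67 ; Seoul | 15 | 498 | 5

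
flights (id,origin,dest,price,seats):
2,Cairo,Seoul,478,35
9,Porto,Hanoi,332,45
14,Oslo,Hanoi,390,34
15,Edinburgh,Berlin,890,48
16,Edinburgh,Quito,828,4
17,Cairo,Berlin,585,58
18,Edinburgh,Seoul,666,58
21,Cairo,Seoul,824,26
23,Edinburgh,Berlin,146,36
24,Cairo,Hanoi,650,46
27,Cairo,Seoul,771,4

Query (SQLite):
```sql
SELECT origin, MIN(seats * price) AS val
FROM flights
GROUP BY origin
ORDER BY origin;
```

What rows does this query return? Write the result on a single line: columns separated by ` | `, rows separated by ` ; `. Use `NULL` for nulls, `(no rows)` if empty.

For each row compute seats * price.
Group by origin; take MIN of the expression per group.
  Cairo: ids {2, 17, 21, 24, 27} → MIN(seats * price)=3084
  Edinburgh: ids {15, 16, 18, 23} → MIN(seats * price)=3312
  Oslo: ids {14} → MIN(seats * price)=13260
  Porto: ids {9} → MIN(seats * price)=14940

Cairo | 3084 ; Edinburgh | 3312 ; Oslo | 13260 ; Porto | 14940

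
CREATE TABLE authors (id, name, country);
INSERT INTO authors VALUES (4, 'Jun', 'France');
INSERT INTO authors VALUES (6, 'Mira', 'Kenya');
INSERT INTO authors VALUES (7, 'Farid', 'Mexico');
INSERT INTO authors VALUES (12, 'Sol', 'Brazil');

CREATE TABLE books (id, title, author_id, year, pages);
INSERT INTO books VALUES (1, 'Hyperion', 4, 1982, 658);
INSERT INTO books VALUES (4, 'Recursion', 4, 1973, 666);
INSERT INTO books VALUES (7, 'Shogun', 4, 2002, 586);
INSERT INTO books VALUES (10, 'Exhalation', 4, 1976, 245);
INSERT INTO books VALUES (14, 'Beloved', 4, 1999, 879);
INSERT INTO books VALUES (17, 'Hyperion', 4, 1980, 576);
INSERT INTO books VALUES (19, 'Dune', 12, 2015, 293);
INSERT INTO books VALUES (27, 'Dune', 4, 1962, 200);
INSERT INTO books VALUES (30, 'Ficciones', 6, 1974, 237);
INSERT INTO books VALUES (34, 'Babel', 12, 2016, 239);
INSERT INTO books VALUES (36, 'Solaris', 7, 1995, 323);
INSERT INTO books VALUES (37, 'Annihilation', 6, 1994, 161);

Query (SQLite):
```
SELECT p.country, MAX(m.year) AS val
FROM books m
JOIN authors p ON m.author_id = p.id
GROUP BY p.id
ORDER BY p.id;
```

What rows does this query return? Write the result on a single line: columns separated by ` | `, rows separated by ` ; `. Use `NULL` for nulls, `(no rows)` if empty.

France | 2002 ; Kenya | 1994 ; Mexico | 1995 ; Brazil | 2016

Join each books row to its authors via author_id.
Group joined rows by authors.id; compute MAX(m.year) per group.
  4: ids {1, 4, 7, 10, 14, 17, 27} → MAX(m.year)=2002
  6: ids {30, 37} → MAX(m.year)=1994
  7: ids {36} → MAX(m.year)=1995
  12: ids {19, 34} → MAX(m.year)=2016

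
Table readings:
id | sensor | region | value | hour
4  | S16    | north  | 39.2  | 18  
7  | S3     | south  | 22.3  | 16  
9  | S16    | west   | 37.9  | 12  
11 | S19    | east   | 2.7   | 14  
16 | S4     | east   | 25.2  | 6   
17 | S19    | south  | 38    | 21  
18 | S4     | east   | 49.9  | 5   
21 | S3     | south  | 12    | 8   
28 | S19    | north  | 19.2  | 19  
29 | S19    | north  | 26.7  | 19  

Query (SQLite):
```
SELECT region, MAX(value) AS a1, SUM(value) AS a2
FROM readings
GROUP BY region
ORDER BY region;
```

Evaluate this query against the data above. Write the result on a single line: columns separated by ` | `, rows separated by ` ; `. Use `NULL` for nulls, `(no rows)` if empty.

east | 49.9 | 77.8 ; north | 39.2 | 85.1 ; south | 38 | 72.3 ; west | 37.9 | 37.9

Group readings by region.
Per group compute: MAX(value), SUM(value).
  east: ids {11, 16, 18} → MAX(value)=49.9, SUM(value)=77.8
  north: ids {4, 28, 29} → MAX(value)=39.2, SUM(value)=85.1
  south: ids {7, 17, 21} → MAX(value)=38, SUM(value)=72.3
  west: ids {9} → MAX(value)=37.9, SUM(value)=37.9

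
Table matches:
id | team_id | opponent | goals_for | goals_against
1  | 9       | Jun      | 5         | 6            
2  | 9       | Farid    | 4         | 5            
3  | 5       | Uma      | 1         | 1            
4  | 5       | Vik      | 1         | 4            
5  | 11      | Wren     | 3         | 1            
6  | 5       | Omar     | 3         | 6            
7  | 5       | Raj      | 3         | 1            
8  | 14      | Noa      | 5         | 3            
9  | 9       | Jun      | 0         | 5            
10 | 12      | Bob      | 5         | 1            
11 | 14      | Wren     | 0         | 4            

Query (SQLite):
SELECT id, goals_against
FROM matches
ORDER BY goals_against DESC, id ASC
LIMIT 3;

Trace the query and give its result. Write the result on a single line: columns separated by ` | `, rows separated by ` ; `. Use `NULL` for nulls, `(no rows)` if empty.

1 | 6 ; 6 | 6 ; 2 | 5

Sort by goals_against desc, tiebreak id asc: (6, id=1), (6, id=6), (5, id=2), (5, id=9), (4, id=4), (4, id=11) …. Take first 3.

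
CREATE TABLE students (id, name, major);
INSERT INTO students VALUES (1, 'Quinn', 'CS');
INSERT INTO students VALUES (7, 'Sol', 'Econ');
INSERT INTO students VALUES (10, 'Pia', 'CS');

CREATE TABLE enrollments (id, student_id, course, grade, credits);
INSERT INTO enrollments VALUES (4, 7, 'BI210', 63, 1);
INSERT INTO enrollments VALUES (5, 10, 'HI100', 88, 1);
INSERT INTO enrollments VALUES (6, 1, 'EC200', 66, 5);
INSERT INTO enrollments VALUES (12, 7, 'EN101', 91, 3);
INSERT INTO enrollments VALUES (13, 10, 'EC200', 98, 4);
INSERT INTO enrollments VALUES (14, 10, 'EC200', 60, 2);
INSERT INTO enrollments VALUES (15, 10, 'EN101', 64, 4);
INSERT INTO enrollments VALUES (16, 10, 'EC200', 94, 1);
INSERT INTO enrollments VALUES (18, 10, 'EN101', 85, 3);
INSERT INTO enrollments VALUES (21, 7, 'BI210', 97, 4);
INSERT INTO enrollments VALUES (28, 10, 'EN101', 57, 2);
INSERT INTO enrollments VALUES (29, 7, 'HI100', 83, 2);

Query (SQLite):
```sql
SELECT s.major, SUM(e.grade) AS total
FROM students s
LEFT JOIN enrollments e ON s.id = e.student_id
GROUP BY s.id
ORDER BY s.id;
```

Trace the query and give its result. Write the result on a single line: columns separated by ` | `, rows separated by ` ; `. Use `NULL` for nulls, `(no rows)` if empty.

LEFT JOIN keeps every students row; unmatched ones get NULL for enrollments columns.
Group by students.id and compute SUM(e.grade). SUM over an all-NULL group is NULL.
  1: ids {6} → SUM(e.grade)=66
  7: ids {4, 12, 21, 29} → SUM(e.grade)=334
  10: ids {5, 13, 14, 15, 16, 18, 28} → SUM(e.grade)=546

CS | 66 ; Econ | 334 ; CS | 546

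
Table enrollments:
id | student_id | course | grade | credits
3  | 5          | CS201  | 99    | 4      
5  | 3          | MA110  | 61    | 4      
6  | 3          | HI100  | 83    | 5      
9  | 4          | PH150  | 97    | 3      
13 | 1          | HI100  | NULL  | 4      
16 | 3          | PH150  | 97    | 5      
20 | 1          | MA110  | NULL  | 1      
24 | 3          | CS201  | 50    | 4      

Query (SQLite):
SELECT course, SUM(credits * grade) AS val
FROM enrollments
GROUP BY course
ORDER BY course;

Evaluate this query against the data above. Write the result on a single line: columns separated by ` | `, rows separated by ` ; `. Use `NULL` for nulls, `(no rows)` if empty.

CS201 | 596 ; HI100 | 415 ; MA110 | 244 ; PH150 | 776

For each row compute credits * grade.
Group by course; take SUM of the expression per group.
  CS201: ids {3, 24} → SUM(credits * grade)=596
  HI100: ids {6, 13} → SUM(credits * grade)=415
  MA110: ids {5, 20} → SUM(credits * grade)=244
  PH150: ids {9, 16} → SUM(credits * grade)=776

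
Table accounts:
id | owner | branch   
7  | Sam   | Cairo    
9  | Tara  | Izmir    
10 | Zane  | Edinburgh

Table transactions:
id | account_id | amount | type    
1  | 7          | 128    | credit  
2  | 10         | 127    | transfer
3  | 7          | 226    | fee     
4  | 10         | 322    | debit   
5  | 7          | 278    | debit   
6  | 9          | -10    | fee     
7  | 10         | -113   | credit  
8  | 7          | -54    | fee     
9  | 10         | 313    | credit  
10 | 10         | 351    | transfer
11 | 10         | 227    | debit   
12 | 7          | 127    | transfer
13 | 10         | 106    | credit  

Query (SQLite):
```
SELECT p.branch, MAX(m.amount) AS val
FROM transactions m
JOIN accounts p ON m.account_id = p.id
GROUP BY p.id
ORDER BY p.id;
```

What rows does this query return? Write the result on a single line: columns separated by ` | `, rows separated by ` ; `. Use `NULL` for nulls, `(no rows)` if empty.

Join each transactions row to its accounts via account_id.
Group joined rows by accounts.id; compute MAX(m.amount) per group.
  7: ids {1, 3, 5, 8, 12} → MAX(m.amount)=278
  9: ids {6} → MAX(m.amount)=-10
  10: ids {2, 4, 7, 9, 10, 11, 13} → MAX(m.amount)=351

Cairo | 278 ; Izmir | -10 ; Edinburgh | 351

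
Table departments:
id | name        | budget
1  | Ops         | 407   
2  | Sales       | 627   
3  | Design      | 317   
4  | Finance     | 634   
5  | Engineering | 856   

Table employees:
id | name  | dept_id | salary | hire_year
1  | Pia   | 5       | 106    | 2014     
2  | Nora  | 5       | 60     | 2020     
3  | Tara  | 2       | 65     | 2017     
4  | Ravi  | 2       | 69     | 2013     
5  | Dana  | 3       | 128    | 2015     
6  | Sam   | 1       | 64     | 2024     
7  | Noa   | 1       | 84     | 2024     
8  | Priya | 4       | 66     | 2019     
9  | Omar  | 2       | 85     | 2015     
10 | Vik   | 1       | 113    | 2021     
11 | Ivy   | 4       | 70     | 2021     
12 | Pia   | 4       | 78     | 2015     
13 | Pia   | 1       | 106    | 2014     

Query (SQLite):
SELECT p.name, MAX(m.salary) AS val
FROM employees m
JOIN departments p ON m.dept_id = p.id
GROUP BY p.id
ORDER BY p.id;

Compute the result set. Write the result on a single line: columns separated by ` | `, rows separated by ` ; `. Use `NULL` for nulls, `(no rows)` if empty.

Ops | 113 ; Sales | 85 ; Design | 128 ; Finance | 78 ; Engineering | 106

Join each employees row to its departments via dept_id.
Group joined rows by departments.id; compute MAX(m.salary) per group.
  1: ids {6, 7, 10, 13} → MAX(m.salary)=113
  2: ids {3, 4, 9} → MAX(m.salary)=85
  3: ids {5} → MAX(m.salary)=128
  4: ids {8, 11, 12} → MAX(m.salary)=78
  5: ids {1, 2} → MAX(m.salary)=106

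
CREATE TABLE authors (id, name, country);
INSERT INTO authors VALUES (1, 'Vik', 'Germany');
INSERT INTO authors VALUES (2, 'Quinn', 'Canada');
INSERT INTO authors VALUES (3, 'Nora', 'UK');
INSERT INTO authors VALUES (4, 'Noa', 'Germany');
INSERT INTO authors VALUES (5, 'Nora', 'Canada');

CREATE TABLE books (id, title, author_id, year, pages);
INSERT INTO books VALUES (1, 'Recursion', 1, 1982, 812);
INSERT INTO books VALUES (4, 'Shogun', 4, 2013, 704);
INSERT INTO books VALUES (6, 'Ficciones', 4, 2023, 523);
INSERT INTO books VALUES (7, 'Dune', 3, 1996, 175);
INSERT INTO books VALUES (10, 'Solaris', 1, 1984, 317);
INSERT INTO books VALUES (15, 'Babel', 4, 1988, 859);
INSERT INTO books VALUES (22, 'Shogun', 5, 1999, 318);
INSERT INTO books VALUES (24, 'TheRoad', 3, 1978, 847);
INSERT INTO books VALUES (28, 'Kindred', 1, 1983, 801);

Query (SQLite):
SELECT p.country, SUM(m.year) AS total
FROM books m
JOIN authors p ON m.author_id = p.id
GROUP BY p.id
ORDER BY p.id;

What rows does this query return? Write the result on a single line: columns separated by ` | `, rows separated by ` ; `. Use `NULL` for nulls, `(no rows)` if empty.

Germany | 5949 ; UK | 3974 ; Germany | 6024 ; Canada | 1999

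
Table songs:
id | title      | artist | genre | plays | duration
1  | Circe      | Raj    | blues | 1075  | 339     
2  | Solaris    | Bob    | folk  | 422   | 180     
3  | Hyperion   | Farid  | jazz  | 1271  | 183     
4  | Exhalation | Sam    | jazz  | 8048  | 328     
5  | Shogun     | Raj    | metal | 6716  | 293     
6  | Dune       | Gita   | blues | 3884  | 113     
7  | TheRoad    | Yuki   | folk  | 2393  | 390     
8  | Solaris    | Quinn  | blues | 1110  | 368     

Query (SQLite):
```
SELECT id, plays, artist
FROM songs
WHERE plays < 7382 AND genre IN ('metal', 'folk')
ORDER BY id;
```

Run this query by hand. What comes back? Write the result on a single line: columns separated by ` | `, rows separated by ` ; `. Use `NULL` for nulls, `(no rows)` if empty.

plays < 7382: ids {1, 2, 3, 5, 6, 7, 8}
genre IN ('metal', 'folk'): ids {2, 5, 7}
Combine with AND.

2 | 422 | Bob ; 5 | 6716 | Raj ; 7 | 2393 | Yuki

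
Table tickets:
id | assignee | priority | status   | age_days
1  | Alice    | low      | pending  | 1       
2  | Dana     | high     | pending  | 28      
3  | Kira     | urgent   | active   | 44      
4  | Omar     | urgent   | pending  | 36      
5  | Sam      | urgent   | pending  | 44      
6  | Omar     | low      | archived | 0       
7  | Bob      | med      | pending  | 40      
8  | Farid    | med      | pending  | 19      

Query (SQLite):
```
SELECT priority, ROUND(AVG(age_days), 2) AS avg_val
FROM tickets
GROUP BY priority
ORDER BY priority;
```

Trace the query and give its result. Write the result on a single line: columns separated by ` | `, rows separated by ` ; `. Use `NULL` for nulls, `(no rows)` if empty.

high | 28 ; low | 0.5 ; med | 29.5 ; urgent | 41.33

Partition tickets by priority; compute ROUND(AVG(age_days), 2) within each group.
  high: ids {2} → ROUND(AVG(age_days), 2)=28
  low: ids {1, 6} → ROUND(AVG(age_days), 2)=0.5
  med: ids {7, 8} → ROUND(AVG(age_days), 2)=29.5
  urgent: ids {3, 4, 5} → ROUND(AVG(age_days), 2)=41.33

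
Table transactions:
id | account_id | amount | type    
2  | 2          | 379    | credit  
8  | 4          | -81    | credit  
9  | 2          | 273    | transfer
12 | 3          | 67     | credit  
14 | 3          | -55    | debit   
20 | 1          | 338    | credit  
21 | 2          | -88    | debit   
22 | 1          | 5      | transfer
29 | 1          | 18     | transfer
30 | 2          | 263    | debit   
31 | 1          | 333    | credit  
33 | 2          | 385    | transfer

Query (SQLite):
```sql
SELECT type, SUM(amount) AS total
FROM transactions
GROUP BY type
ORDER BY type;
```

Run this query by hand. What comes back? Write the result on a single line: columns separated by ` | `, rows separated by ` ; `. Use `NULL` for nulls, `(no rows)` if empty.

Partition transactions by type; compute SUM(amount) within each group.
  credit: ids {2, 8, 12, 20, 31} → SUM(amount)=1036
  debit: ids {14, 21, 30} → SUM(amount)=120
  transfer: ids {9, 22, 29, 33} → SUM(amount)=681

credit | 1036 ; debit | 120 ; transfer | 681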